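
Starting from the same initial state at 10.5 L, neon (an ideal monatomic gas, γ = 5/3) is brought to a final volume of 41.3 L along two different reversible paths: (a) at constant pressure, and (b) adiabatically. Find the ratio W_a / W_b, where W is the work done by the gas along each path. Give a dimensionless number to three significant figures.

Path (a) isobaric: W = P₁(V₂ − V₁) → W_a/(P₁V₁) = 2.933.
Path (b) adiabatic: W = P₁V₁(1 − (V₁/V₂)^(γ−1))/(γ−1) → W_b/(P₁V₁) = 0.898.
W_a / W_b = 2.933 / 0.898 = 3.266.

W_a / W_b ≈ 3.27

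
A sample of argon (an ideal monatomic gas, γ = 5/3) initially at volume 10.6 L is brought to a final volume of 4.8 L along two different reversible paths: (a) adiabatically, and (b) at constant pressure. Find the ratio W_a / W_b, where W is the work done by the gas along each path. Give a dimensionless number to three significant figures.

W_a / W_b ≈ 1.91

Path (a) adiabatic: W = P₁V₁(1 − (V₁/V₂)^(γ−1))/(γ−1) → W_a/(P₁V₁) = -1.044.
Path (b) isobaric: W = P₁(V₂ − V₁) → W_b/(P₁V₁) = -0.5472.
W_a / W_b = -1.044 / -0.5472 = 1.907.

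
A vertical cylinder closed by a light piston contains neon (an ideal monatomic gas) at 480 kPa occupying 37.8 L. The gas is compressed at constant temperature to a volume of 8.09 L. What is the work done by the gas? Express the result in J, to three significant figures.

W ≈ -28000 J

Isothermal: W = nRT ln(V₂/V₁) = P₁V₁ ln(V₂/V₁).
P₁V₁ = (480 kPa)(37.8 L) = 18144 J.
W = 18144 × ln(8.09/37.8) = 18144 × -1.542
W_by_gas = -27972 J.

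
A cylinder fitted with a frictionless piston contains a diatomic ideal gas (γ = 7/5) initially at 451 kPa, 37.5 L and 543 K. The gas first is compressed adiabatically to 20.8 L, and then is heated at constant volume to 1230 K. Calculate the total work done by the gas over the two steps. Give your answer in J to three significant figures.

W_total ≈ -11200 J

Step 1 (adiabatic): W = (P₁V₁ − P₂V₂)/(γ−1) = (16912 − 21409)/0.4 = -11241 J.
Step 2 (isochoric): W = 0 (constant volume).
W_total = -11241 + 0 = -11241 J.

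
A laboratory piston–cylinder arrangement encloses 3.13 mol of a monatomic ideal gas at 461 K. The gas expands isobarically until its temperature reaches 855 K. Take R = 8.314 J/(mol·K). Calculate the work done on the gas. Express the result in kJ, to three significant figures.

W ≈ -10.3 kJ

Isobaric: W = P ΔV = nR ΔT.
W = (3.13)(8.314)(855 − 461) = 10253 J.
Work on gas = −W_by = -10253 J.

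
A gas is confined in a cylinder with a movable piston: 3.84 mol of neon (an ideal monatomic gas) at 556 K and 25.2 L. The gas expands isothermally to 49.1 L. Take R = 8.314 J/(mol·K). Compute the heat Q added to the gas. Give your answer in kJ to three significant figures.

Q ≈ 11.8 kJ

Isothermal ⇒ ΔU = 0, so Q = W = nRT ln(V₂/V₁).
Q = (3.84)(8.314)(556) ln(49.1/25.2) = 17751 × 0.667 = 11840 J.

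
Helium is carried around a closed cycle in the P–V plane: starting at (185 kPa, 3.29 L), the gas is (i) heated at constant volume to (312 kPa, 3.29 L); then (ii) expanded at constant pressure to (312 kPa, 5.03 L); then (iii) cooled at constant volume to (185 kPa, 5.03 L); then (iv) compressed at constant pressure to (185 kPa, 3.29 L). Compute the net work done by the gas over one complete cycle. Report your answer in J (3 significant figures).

Constant-volume legs do no work.
W(ii) = (312)(5.03 − 3.29) = 542.9 J; W(iv) = (185)(3.29 − 5.03) = -321.9 J.
W_net = 542.9 − 321.9 = 221 J (the clockwise enclosed area).

W_net ≈ 221 J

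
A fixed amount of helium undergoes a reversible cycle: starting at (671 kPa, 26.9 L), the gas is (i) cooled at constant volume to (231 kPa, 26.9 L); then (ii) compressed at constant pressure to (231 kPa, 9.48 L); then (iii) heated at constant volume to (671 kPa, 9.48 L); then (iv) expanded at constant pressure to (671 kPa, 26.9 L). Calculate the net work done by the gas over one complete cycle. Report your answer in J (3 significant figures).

W_net ≈ 7660 J

Constant-volume legs do no work.
W(ii) = (231)(9.48 − 26.9) = -4024 J; W(iv) = (671)(26.9 − 9.48) = 11689 J.
W_net = -4024 + 11689 = 7665 J (the clockwise enclosed area).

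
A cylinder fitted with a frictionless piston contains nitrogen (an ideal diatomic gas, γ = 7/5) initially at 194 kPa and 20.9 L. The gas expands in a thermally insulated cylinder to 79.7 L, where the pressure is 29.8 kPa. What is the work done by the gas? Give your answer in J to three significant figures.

Adiabatic: W = (P₁V₁ − P₂V₂)/(γ − 1) with γ = 7/5.
P₁V₁ = 4055 J, P₂V₂ = 2375 J.
W = (4055 − 2375) / 0.4 = 4199 J.

W ≈ 4200 J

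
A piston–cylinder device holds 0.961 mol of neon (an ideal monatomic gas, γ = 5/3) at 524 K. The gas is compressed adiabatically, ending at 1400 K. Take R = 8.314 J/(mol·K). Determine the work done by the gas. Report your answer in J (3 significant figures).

Adiabatic ⇒ Q = 0, so W_by = −ΔU = nCᵥ(T₁ − T₂).
Cᵥ = 3R/2 = 12.47 J/(mol·K).
W = (0.961)(12.47)(524 − 1400) = -10499 J.

W ≈ -10500 J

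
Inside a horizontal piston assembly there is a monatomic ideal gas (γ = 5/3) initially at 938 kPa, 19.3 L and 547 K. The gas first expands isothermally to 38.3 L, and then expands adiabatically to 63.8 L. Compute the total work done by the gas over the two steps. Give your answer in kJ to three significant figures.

W_total ≈ 20.2 kJ

Step 1 (isothermal): W = P₁V₁ ln(V₂/V₁) = (18103) ln(38.3/19.3) = 12407 J.
After step 1: P = 472.7 kPa, V = 38.3 L, T = 547 K.
Step 2 (adiabatic): W = (P₁V₁ − P₂V₂)/(γ−1) = (18103 − 12883)/0.667 = 7831 J.
W_total = 12407 + 7831 = 20238 J.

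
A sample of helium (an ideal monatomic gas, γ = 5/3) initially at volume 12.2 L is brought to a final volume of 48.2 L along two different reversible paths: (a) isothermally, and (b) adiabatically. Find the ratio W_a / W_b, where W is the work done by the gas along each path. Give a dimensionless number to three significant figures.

W_a / W_b ≈ 1.53

Path (a) isothermal: W = P₁V₁ ln(V₂/V₁) → W_a/(P₁V₁) = 1.374.
Path (b) adiabatic: W = P₁V₁(1 − (V₁/V₂)^(γ−1))/(γ−1) → W_b/(P₁V₁) = 0.8998.
W_a / W_b = 1.374 / 0.8998 = 1.527.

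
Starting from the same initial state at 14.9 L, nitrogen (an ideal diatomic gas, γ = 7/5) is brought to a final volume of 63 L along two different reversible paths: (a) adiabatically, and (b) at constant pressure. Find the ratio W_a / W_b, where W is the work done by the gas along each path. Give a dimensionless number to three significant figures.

W_a / W_b ≈ 0.339

Path (a) adiabatic: W = P₁V₁(1 − (V₁/V₂)^(γ−1))/(γ−1) → W_a/(P₁V₁) = 1.096.
Path (b) isobaric: W = P₁(V₂ − V₁) → W_b/(P₁V₁) = 3.228.
W_a / W_b = 1.096 / 3.228 = 0.3394.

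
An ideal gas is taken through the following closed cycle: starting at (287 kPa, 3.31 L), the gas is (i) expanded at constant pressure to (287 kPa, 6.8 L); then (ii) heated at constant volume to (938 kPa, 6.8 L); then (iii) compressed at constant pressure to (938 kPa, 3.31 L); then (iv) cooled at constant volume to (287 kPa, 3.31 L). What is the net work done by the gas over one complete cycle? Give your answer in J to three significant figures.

Constant-volume legs do no work.
W(i) = (287)(6.8 − 3.31) = 1002 J; W(iii) = (938)(3.31 − 6.8) = -3274 J.
W_net = 1002 − 3274 = -2272 J (the counter-clockwise enclosed area).

W_net ≈ -2270 J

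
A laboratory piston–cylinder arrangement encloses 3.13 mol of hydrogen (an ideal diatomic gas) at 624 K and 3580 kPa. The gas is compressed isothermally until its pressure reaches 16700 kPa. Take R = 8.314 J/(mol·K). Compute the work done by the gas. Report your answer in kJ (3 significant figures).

W ≈ -25.0 kJ

Isothermal process: W = nRT ln(V₂/V₁) = nRT ln(P₁/P₂).
W = (3.13)(8.314)(624) × ln(3580/16700)
  = 16238 × ln(0.2144) = 16238 × -1.54
W_by_gas = -25008 J.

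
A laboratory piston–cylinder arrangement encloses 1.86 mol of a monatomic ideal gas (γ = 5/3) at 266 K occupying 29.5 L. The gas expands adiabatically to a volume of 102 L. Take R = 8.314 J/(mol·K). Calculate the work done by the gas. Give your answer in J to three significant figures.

Adiabatic: TV^(γ−1) = const with γ = 5/3.
T₂ = T₁ (V₁/V₂)^(γ−1) = 266 × (29.5/102)^0.667 = 266 × 0.4373 = 116.3 K.
W_by = nCᵥ(T₁ − T₂) = (1.86)(12.47)(266 − 116.3) = 3472 J.

W ≈ 3470 J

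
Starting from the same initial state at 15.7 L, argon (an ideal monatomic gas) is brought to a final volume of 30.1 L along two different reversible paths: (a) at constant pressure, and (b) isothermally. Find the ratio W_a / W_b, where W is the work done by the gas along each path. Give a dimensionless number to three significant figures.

Path (a) isobaric: W = P₁(V₂ − V₁) → W_a/(P₁V₁) = 0.9172.
Path (b) isothermal: W = P₁V₁ ln(V₂/V₁) → W_b/(P₁V₁) = 0.6509.
W_a / W_b = 0.9172 / 0.6509 = 1.409.

W_a / W_b ≈ 1.41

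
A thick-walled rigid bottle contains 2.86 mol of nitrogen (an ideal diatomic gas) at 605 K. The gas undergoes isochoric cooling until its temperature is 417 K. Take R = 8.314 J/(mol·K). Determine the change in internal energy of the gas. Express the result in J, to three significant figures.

Constant volume ⇒ W = 0, so Q = ΔU = nCᵥΔT with Cᵥ = 5R/2 = 20.79 J/(mol·K).
ΔU = (2.86)(20.79)(417 − 605) = -11176 J.

ΔU ≈ -11200 J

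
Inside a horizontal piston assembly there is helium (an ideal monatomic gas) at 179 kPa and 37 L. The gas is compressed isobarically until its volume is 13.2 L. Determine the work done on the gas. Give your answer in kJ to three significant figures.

Isobaric: W = P ΔV.
W = (179 kPa)(13.2 − 37 L) = (179)(-23.8) = -4260 J.
Work on gas = −W_by = 4260 J.

W ≈ 4.26 kJ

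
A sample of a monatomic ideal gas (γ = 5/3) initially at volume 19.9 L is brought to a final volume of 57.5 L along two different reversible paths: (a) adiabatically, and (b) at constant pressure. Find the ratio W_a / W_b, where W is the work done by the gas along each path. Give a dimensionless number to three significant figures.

Path (a) adiabatic: W = P₁V₁(1 − (V₁/V₂)^(γ−1))/(γ−1) → W_a/(P₁V₁) = 0.7606.
Path (b) isobaric: W = P₁(V₂ − V₁) → W_b/(P₁V₁) = 1.889.
W_a / W_b = 0.7606 / 1.889 = 0.4025.

W_a / W_b ≈ 0.403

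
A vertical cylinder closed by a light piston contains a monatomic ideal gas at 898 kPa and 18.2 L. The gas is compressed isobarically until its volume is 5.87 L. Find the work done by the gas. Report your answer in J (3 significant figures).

Isobaric: W = P ΔV.
W = (898 kPa)(5.87 − 18.2 L) = (898)(-12.33) = -11072 J.

W ≈ -11100 J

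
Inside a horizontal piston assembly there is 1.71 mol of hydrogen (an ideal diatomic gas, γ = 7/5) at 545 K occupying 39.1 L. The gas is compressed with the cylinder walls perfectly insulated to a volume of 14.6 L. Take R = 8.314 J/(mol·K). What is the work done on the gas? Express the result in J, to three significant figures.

W ≈ 9360 J

Adiabatic: TV^(γ−1) = const with γ = 7/5.
T₂ = T₁ (V₁/V₂)^(γ−1) = 545 × (39.1/14.6)^0.4 = 545 × 1.483 = 808.2 K.
W_by = nCᵥ(T₁ − T₂) = (1.71)(20.79)(545 − 808.2) = -9355 J.
Work on gas = −W_by = 9355 J.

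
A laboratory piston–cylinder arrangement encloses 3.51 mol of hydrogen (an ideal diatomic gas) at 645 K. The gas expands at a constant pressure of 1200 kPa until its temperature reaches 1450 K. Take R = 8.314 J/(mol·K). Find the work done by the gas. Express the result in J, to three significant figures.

Isobaric: W = P ΔV = nR ΔT.
W = (3.51)(8.314)(1450 − 645) = 23492 J.

W ≈ 23500 J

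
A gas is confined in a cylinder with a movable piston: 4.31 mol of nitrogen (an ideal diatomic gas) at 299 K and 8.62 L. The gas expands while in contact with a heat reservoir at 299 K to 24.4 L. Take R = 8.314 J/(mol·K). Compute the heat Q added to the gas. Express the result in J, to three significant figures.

Q ≈ 11100 J

Isothermal ⇒ ΔU = 0, so Q = W = nRT ln(V₂/V₁).
Q = (4.31)(8.314)(299) ln(24.4/8.62) = 10714 × 1.04 = 11148 J.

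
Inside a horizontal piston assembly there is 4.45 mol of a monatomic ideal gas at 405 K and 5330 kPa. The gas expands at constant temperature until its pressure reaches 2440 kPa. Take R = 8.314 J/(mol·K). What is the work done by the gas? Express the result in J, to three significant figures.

Isothermal process: W = nRT ln(V₂/V₁) = nRT ln(P₁/P₂).
W = (4.45)(8.314)(405) × ln(5330/2440)
  = 14984 × ln(2.184) = 14984 × 0.7814
W_by_gas = 11708 J.

W ≈ 11700 J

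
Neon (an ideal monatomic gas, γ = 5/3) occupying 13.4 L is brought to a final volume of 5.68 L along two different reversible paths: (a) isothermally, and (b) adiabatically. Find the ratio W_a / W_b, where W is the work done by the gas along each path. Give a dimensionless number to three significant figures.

W_a / W_b ≈ 0.741

Path (a) isothermal: W = P₁V₁ ln(V₂/V₁) → W_a/(P₁V₁) = -0.8583.
Path (b) adiabatic: W = P₁V₁(1 − (V₁/V₂)^(γ−1))/(γ−1) → W_b/(P₁V₁) = -1.158.
W_a / W_b = -0.8583 / -1.158 = 0.741.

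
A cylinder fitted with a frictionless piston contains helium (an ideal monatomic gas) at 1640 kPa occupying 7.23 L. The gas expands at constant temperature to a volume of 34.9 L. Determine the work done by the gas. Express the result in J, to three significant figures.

Isothermal: W = nRT ln(V₂/V₁) = P₁V₁ ln(V₂/V₁).
P₁V₁ = (1640 kPa)(7.23 L) = 11857 J.
W = 11857 × ln(34.9/7.23) = 11857 × 1.574
W_by_gas = 18666 J.

W ≈ 18700 J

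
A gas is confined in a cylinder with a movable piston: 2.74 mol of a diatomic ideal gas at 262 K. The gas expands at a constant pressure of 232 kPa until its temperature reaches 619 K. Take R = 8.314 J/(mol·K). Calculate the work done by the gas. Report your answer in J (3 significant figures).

W ≈ 8130 J

Isobaric: W = P ΔV = nR ΔT.
W = (2.74)(8.314)(619 − 262) = 8133 J.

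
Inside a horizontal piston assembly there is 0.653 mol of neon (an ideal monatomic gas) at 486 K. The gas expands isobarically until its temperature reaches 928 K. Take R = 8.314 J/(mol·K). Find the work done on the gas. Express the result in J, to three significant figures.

Isobaric: W = P ΔV = nR ΔT.
W = (0.653)(8.314)(928 − 486) = 2400 J.
Work on gas = −W_by = -2400 J.

W ≈ -2400 J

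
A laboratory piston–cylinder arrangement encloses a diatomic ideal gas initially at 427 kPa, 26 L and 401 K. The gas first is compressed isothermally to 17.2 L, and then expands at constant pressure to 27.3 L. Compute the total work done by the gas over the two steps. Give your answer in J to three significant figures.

W_total ≈ 1930 J

Step 1 (isothermal): W = P₁V₁ ln(V₂/V₁) = (11102) ln(17.2/26) = -4587 J.
After step 1: P = 645.5 kPa, V = 17.2 L, T = 401 K.
Step 2 (isobaric): W = PΔV = (645.5 kPa)(27.3 − 17.2 L) = 6519 J.
W_total = -4587 + 6519 = 1932 J.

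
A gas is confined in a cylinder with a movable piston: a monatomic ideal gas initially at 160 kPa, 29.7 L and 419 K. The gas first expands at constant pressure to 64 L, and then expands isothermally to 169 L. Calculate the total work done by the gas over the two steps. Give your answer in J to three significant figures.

W_total ≈ 15400 J

Step 1 (isobaric): W = PΔV = (160 kPa)(64 − 29.7 L) = 5488 J.
After step 1: P = 160 kPa, V = 64 L, T = 902.9 K.
Step 2 (isothermal): W = P₁V₁ ln(V₂/V₁) = (10240) ln(169/64) = 9943 J.
W_total = 5488 + 9943 = 15431 J.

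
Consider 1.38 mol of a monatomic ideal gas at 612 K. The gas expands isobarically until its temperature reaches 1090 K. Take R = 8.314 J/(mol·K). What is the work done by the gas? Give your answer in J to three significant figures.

Isobaric: W = P ΔV = nR ΔT.
W = (1.38)(8.314)(1090 − 612) = 5484 J.

W ≈ 5480 J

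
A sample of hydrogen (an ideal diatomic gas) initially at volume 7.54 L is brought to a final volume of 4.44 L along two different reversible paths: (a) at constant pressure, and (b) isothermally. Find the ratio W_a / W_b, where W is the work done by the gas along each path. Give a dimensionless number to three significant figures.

Path (a) isobaric: W = P₁(V₂ − V₁) → W_a/(P₁V₁) = -0.4111.
Path (b) isothermal: W = P₁V₁ ln(V₂/V₁) → W_b/(P₁V₁) = -0.5296.
W_a / W_b = -0.4111 / -0.5296 = 0.7764.

W_a / W_b ≈ 0.776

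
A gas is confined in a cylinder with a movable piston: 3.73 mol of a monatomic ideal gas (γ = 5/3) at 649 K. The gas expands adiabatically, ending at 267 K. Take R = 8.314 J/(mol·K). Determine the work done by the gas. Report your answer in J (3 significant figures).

Adiabatic ⇒ Q = 0, so W_by = −ΔU = nCᵥ(T₁ − T₂).
Cᵥ = 3R/2 = 12.47 J/(mol·K).
W = (3.73)(12.47)(649 − 267) = 17769 J.

W ≈ 17800 J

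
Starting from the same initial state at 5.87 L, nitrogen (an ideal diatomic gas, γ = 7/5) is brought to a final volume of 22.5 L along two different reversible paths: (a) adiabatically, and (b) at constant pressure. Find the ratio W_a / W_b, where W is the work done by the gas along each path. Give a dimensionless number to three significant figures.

W_a / W_b ≈ 0.367

Path (a) adiabatic: W = P₁V₁(1 − (V₁/V₂)^(γ−1))/(γ−1) → W_a/(P₁V₁) = 1.039.
Path (b) isobaric: W = P₁(V₂ − V₁) → W_b/(P₁V₁) = 2.833.
W_a / W_b = 1.039 / 2.833 = 0.3669.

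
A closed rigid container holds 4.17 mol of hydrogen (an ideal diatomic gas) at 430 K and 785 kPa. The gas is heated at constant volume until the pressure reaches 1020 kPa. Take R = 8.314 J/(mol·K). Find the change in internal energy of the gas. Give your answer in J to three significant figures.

ΔU ≈ 11200 J

Constant volume ⇒ W = 0, so Q = ΔU = nCᵥΔT with Cᵥ = 5R/2 = 20.79 J/(mol·K).
At constant V, T₂/T₁ = P₂/P₁ ⇒ ΔT = T₁(P₂/P₁ − 1) = 430·(1020/785 − 1) = 128.7 K.
ΔU = (4.17)(20.79)(128.7) = 11157 J.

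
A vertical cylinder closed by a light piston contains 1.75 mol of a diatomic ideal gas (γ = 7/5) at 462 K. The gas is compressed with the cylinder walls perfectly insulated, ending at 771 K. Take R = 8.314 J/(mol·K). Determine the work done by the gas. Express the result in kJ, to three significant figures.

Adiabatic ⇒ Q = 0, so W_by = −ΔU = nCᵥ(T₁ − T₂).
Cᵥ = 5R/2 = 20.79 J/(mol·K).
W = (1.75)(20.79)(462 − 771) = -11239 J.

W ≈ -11.2 kJ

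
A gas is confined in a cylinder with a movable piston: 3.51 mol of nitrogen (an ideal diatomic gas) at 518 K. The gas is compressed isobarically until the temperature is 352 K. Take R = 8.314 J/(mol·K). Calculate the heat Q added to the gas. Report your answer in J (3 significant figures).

Q ≈ -17000 J

Isobaric: W = nRΔT = (3.51)(8.314)(-166) = -4844 J.
ΔU = nCᵥΔT with Cᵥ = 5R/2: ΔU = (3.51)(20.79)(-166) = -12111 J.
Q = ΔU + W = -12111 − 4844 = -16955 J.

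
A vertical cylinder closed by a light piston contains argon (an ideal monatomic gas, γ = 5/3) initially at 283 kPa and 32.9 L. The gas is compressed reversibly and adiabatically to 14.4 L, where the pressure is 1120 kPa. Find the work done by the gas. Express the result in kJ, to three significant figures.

Adiabatic: W = (P₁V₁ − P₂V₂)/(γ − 1) with γ = 5/3.
P₁V₁ = 9311 J, P₂V₂ = 16128 J.
W = (9311 − 16128) / 0.6667 = -10226 J.

W ≈ -10.2 kJ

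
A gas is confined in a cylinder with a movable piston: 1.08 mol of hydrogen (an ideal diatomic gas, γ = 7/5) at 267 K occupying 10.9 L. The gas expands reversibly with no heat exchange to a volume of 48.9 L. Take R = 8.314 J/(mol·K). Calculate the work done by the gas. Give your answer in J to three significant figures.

Adiabatic: TV^(γ−1) = const with γ = 7/5.
T₂ = T₁ (V₁/V₂)^(γ−1) = 267 × (10.9/48.9)^0.4 = 267 × 0.5486 = 146.5 K.
W_by = nCᵥ(T₁ − T₂) = (1.08)(20.79)(267 − 146.5) = 2706 J.

W ≈ 2710 J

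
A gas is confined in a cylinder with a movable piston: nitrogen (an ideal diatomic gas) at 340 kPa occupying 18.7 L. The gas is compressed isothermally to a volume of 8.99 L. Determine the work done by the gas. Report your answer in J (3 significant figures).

Isothermal: W = nRT ln(V₂/V₁) = P₁V₁ ln(V₂/V₁).
P₁V₁ = (340 kPa)(18.7 L) = 6358 J.
W = 6358 × ln(8.99/18.7) = 6358 × -0.7324
W_by_gas = -4657 J.

W ≈ -4660 J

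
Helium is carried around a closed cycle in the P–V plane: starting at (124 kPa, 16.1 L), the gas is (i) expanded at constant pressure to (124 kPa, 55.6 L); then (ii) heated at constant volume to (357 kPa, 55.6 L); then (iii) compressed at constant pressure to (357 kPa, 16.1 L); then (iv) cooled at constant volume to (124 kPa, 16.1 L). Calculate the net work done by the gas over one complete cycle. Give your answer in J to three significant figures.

W_net ≈ -9200 J

Constant-volume legs do no work.
W(i) = (124)(55.6 − 16.1) = 4898 J; W(iii) = (357)(16.1 − 55.6) = -14102 J.
W_net = 4898 − 14102 = -9204 J (the counter-clockwise enclosed area).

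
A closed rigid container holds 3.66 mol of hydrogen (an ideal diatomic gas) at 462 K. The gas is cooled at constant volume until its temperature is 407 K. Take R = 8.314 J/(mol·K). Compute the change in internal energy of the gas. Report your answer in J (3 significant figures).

Constant volume ⇒ W = 0, so Q = ΔU = nCᵥΔT with Cᵥ = 5R/2 = 20.79 J/(mol·K).
ΔU = (3.66)(20.79)(407 − 462) = -4184 J.

ΔU ≈ -4180 J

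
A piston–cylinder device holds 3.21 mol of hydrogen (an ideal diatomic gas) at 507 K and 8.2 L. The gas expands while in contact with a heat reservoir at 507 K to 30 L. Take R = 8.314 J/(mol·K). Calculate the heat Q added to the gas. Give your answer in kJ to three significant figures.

Q ≈ 17.6 kJ

Isothermal ⇒ ΔU = 0, so Q = W = nRT ln(V₂/V₁).
Q = (3.21)(8.314)(507) ln(30/8.2) = 13531 × 1.297 = 17550 J.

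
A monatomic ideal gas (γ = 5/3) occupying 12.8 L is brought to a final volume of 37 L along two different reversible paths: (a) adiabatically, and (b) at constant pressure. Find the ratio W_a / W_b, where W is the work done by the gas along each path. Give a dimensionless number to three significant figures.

Path (a) adiabatic: W = P₁V₁(1 − (V₁/V₂)^(γ−1))/(γ−1) → W_a/(P₁V₁) = 0.7608.
Path (b) isobaric: W = P₁(V₂ − V₁) → W_b/(P₁V₁) = 1.891.
W_a / W_b = 0.7608 / 1.891 = 0.4024.

W_a / W_b ≈ 0.402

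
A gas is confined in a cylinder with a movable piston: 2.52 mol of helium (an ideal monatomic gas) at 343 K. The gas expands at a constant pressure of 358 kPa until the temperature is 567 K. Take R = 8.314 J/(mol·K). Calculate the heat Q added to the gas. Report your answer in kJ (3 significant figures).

Isobaric: W = nRΔT = (2.52)(8.314)(224) = 4693 J.
ΔU = nCᵥΔT with Cᵥ = 3R/2: ΔU = (2.52)(12.47)(224) = 7040 J.
Q = ΔU + W = 7040 + 4693 = 11733 J.

Q ≈ 11.7 kJ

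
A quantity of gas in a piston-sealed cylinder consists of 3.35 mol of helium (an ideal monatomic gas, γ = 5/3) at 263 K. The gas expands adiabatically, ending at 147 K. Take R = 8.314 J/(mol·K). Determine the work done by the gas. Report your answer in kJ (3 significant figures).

Adiabatic ⇒ Q = 0, so W_by = −ΔU = nCᵥ(T₁ − T₂).
Cᵥ = 3R/2 = 12.47 J/(mol·K).
W = (3.35)(12.47)(263 − 147) = 4846 J.

W ≈ 4.85 kJ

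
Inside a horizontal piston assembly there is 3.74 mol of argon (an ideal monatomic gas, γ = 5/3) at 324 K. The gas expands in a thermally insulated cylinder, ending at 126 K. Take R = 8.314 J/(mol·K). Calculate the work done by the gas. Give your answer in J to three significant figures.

Adiabatic ⇒ Q = 0, so W_by = −ΔU = nCᵥ(T₁ − T₂).
Cᵥ = 3R/2 = 12.47 J/(mol·K).
W = (3.74)(12.47)(324 − 126) = 9235 J.

W ≈ 9240 J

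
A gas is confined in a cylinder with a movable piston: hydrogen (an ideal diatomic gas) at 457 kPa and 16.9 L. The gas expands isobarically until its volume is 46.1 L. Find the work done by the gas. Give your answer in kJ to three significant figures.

W ≈ 13.3 kJ

Isobaric: W = P ΔV.
W = (457 kPa)(46.1 − 16.9 L) = (457)(29.2) = 13344 J.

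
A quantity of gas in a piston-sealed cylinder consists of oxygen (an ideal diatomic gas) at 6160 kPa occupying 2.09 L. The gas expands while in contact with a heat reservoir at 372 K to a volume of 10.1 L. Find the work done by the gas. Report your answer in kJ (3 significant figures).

Isothermal: W = nRT ln(V₂/V₁) = P₁V₁ ln(V₂/V₁).
P₁V₁ = (6160 kPa)(2.09 L) = 12874 J.
W = 12874 × ln(10.1/2.09) = 12874 × 1.575
W_by_gas = 20282 J.

W ≈ 20.3 kJ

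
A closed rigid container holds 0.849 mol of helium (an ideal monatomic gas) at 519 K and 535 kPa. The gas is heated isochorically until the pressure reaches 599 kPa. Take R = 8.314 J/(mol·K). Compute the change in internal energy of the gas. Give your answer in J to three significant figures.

ΔU ≈ 657 J

Constant volume ⇒ W = 0, so Q = ΔU = nCᵥΔT with Cᵥ = 3R/2 = 12.47 J/(mol·K).
At constant V, T₂/T₁ = P₂/P₁ ⇒ ΔT = T₁(P₂/P₁ − 1) = 519·(599/535 − 1) = 62.09 K.
ΔU = (0.849)(12.47)(62.09) = 657.4 J.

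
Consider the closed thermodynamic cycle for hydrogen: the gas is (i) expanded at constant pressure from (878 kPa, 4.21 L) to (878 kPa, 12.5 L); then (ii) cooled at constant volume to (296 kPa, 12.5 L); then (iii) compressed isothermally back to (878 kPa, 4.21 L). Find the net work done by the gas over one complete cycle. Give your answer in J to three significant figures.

Leg (i): W = PΔV = (878)(12.5 − 4.21) = 7279 J.
Leg (ii): W = 0.
Leg (iii): W = PᵢVᵢ ln(V_f/Vᵢ) = (3700) ln(4.21/12.5) = -4027 J.
W_net = 7279 − 4027 = 3252 J.

W_net ≈ 3250 J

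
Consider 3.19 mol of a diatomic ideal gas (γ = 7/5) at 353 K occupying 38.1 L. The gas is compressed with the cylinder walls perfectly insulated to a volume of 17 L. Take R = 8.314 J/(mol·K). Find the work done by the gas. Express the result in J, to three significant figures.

W ≈ -8920 J

Adiabatic: TV^(γ−1) = const with γ = 7/5.
T₂ = T₁ (V₁/V₂)^(γ−1) = 353 × (38.1/17)^0.4 = 353 × 1.381 = 487.5 K.
W_by = nCᵥ(T₁ − T₂) = (3.19)(20.79)(353 − 487.5) = -8917 J.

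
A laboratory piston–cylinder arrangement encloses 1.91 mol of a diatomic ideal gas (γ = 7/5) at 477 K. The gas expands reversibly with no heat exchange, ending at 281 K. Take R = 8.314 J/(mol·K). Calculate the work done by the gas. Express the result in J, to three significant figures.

Adiabatic ⇒ Q = 0, so W_by = −ΔU = nCᵥ(T₁ − T₂).
Cᵥ = 5R/2 = 20.79 J/(mol·K).
W = (1.91)(20.79)(477 − 281) = 7781 J.

W ≈ 7780 J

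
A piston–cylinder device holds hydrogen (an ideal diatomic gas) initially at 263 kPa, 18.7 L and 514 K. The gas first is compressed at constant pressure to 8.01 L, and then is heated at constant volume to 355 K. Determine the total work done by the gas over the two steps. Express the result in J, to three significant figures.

W_total ≈ -2810 J

Step 1 (isobaric): W = PΔV = (263 kPa)(8.01 − 18.7 L) = -2811 J.
Step 2 (isochoric): W = 0 (constant volume).
W_total = -2811 + 0 = -2811 J.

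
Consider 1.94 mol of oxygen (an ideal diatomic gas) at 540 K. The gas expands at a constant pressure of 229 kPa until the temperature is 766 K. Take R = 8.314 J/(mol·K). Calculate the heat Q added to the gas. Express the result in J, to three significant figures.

Q ≈ 12800 J

Isobaric: W = nRΔT = (1.94)(8.314)(226) = 3645 J.
ΔU = nCᵥΔT with Cᵥ = 5R/2: ΔU = (1.94)(20.79)(226) = 9113 J.
Q = ΔU + W = 9113 + 3645 = 12758 J.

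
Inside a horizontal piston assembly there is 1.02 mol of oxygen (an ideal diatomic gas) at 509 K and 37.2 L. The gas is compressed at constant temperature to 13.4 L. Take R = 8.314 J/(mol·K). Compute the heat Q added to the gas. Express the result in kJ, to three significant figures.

Isothermal ⇒ ΔU = 0, so Q = W = nRT ln(V₂/V₁).
Q = (1.02)(8.314)(509) ln(13.4/37.2) = 4316 × -1.021 = -4407 J.

Q ≈ -4.41 kJ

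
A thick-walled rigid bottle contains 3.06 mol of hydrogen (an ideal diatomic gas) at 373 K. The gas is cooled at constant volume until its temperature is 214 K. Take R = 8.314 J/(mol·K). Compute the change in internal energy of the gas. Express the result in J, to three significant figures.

ΔU ≈ -10100 J

Constant volume ⇒ W = 0, so Q = ΔU = nCᵥΔT with Cᵥ = 5R/2 = 20.79 J/(mol·K).
ΔU = (3.06)(20.79)(214 − 373) = -10113 J.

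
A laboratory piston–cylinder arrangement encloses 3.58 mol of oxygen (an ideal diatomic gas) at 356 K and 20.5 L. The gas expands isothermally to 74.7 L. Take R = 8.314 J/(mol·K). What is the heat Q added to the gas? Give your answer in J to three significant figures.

Q ≈ 13700 J

Isothermal ⇒ ΔU = 0, so Q = W = nRT ln(V₂/V₁).
Q = (3.58)(8.314)(356) ln(74.7/20.5) = 10596 × 1.293 = 13701 J.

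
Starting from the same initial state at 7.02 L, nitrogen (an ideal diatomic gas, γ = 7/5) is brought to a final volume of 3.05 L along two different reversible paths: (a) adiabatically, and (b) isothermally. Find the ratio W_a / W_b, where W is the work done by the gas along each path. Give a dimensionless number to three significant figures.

W_a / W_b ≈ 1.19

Path (a) adiabatic: W = P₁V₁(1 − (V₁/V₂)^(γ−1))/(γ−1) → W_a/(P₁V₁) = -0.9894.
Path (b) isothermal: W = P₁V₁ ln(V₂/V₁) → W_b/(P₁V₁) = -0.8336.
W_a / W_b = -0.9894 / -0.8336 = 1.187.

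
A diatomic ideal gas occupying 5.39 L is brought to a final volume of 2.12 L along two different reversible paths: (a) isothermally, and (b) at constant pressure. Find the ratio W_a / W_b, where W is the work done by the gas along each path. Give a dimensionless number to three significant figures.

Path (a) isothermal: W = P₁V₁ ln(V₂/V₁) → W_a/(P₁V₁) = -0.9331.
Path (b) isobaric: W = P₁(V₂ − V₁) → W_b/(P₁V₁) = -0.6067.
W_a / W_b = -0.9331 / -0.6067 = 1.538.

W_a / W_b ≈ 1.54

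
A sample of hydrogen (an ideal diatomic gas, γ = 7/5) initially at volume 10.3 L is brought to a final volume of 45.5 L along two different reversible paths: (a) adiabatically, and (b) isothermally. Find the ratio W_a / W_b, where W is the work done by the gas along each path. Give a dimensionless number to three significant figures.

Path (a) adiabatic: W = P₁V₁(1 − (V₁/V₂)^(γ−1))/(γ−1) → W_a/(P₁V₁) = 1.12.
Path (b) isothermal: W = P₁V₁ ln(V₂/V₁) → W_b/(P₁V₁) = 1.486.
W_a / W_b = 1.12 / 1.486 = 0.7539.

W_a / W_b ≈ 0.754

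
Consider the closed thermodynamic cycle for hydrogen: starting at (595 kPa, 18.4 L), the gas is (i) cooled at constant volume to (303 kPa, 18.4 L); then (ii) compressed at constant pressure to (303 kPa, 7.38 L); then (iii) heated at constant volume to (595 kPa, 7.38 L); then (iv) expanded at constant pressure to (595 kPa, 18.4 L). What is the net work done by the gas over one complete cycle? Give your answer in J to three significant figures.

W_net ≈ 3220 J

Constant-volume legs do no work.
W(ii) = (303)(7.38 − 18.4) = -3339 J; W(iv) = (595)(18.4 − 7.38) = 6557 J.
W_net = -3339 + 6557 = 3218 J (the clockwise enclosed area).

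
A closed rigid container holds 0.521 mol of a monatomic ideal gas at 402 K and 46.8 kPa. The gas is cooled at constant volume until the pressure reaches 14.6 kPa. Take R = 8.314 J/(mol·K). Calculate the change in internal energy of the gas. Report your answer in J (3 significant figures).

Constant volume ⇒ W = 0, so Q = ΔU = nCᵥΔT with Cᵥ = 3R/2 = 12.47 J/(mol·K).
At constant V, T₂/T₁ = P₂/P₁ ⇒ ΔT = T₁(P₂/P₁ − 1) = 402·(14.6/46.8 − 1) = -276.6 K.
ΔU = (0.521)(12.47)(-276.6) = -1797 J.

ΔU ≈ -1800 J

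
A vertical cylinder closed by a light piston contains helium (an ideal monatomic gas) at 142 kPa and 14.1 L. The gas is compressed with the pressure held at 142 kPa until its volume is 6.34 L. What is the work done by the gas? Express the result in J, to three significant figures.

W ≈ -1100 J

Isobaric: W = P ΔV.
W = (142 kPa)(6.34 − 14.1 L) = (142)(-7.76) = -1102 J.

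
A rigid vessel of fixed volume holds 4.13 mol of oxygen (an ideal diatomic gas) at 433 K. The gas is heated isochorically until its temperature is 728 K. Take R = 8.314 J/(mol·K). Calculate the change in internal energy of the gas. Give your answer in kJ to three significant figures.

Constant volume ⇒ W = 0, so Q = ΔU = nCᵥΔT with Cᵥ = 5R/2 = 20.79 J/(mol·K).
ΔU = (4.13)(20.79)(728 − 433) = 25323 J.

ΔU ≈ 25.3 kJ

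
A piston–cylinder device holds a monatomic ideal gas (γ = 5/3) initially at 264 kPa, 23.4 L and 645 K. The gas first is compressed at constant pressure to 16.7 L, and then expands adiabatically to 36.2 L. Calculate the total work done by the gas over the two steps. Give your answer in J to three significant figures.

Step 1 (isobaric): W = PΔV = (264 kPa)(16.7 − 23.4 L) = -1769 J.
After step 1: P = 264 kPa, V = 16.7 L, T = 460.3 K.
Step 2 (adiabatic): W = (P₁V₁ − P₂V₂)/(γ−1) = (4409 − 2632)/0.667 = 2665 J.
W_total = -1769 + 2665 = 896 J.

W_total ≈ 896 J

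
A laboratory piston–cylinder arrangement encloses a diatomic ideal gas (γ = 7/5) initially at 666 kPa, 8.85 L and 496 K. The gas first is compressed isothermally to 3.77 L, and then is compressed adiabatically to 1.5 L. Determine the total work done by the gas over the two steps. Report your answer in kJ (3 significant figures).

W_total ≈ -11.6 kJ

Step 1 (isothermal): W = P₁V₁ ln(V₂/V₁) = (5894) ln(3.77/8.85) = -5030 J.
After step 1: P = 1563 kPa, V = 3.77 L, T = 496 K.
Step 2 (adiabatic): W = (P₁V₁ − P₂V₂)/(γ−1) = (5894 − 8522)/0.4 = -6569 J.
W_total = -5030 − 6569 = -11598 J.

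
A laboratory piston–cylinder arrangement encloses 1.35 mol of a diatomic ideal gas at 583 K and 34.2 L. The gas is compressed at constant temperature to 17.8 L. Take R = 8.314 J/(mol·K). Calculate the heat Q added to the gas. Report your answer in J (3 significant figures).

Q ≈ -4270 J

Isothermal ⇒ ΔU = 0, so Q = W = nRT ln(V₂/V₁).
Q = (1.35)(8.314)(583) ln(17.8/34.2) = 6544 × -0.653 = -4273 J.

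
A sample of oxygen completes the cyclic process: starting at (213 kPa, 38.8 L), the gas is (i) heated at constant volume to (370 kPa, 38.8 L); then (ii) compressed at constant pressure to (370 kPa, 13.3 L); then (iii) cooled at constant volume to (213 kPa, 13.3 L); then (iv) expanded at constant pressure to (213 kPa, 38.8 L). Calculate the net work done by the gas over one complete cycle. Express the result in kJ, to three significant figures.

W_net ≈ -4.00 kJ

Constant-volume legs do no work.
W(ii) = (370)(13.3 − 38.8) = -9435 J; W(iv) = (213)(38.8 − 13.3) = 5431 J.
W_net = -9435 + 5431 = -4003 J (the counter-clockwise enclosed area).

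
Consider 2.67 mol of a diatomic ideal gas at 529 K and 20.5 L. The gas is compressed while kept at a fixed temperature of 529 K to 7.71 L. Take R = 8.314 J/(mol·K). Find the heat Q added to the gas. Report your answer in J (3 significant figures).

Isothermal ⇒ ΔU = 0, so Q = W = nRT ln(V₂/V₁).
Q = (2.67)(8.314)(529) ln(7.71/20.5) = 11743 × -0.9779 = -11484 J.

Q ≈ -11500 J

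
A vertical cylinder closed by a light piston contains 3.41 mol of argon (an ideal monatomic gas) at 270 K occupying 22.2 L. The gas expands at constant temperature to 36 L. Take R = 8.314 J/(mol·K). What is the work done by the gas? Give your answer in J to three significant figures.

W ≈ 3700 J

Isothermal: W = nRT ln(V₂/V₁).
W = (3.41)(8.314)(270) × ln(36/22.2)
  = 7655 × 0.4834
W_by_gas = 3700 J.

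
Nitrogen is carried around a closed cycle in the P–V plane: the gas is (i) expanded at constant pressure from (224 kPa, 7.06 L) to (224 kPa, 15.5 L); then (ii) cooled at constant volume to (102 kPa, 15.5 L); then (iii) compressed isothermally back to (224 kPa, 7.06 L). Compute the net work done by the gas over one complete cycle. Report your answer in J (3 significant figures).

W_net ≈ 647 J

Leg (i): W = PΔV = (224)(15.5 − 7.06) = 1891 J.
Leg (ii): W = 0.
Leg (iii): W = PᵢVᵢ ln(V_f/Vᵢ) = (1581) ln(7.06/15.5) = -1243 J.
W_net = 1891 − 1243 = 647.3 J.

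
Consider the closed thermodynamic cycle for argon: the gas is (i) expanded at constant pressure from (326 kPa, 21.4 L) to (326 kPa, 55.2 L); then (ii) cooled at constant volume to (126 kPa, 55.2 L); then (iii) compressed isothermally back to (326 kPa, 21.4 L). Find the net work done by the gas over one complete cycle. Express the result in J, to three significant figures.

Leg (i): W = PΔV = (326)(55.2 − 21.4) = 11019 J.
Leg (ii): W = 0.
Leg (iii): W = PᵢVᵢ ln(V_f/Vᵢ) = (6955) ln(21.4/55.2) = -6591 J.
W_net = 11019 − 6591 = 4428 J.

W_net ≈ 4430 J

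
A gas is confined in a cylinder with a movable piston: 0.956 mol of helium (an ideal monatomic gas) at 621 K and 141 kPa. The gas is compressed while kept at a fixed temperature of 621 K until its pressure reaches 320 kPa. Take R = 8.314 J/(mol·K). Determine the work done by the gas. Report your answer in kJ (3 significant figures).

W ≈ -4.05 kJ

Isothermal process: W = nRT ln(V₂/V₁) = nRT ln(P₁/P₂).
W = (0.956)(8.314)(621) × ln(141/320)
  = 4936 × ln(0.4406) = 4936 × -0.8196
W_by_gas = -4045 J.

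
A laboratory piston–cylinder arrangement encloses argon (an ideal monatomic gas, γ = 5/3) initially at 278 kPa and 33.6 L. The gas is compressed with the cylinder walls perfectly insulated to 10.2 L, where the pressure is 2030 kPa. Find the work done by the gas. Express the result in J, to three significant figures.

W ≈ -17000 J

Adiabatic: W = (P₁V₁ − P₂V₂)/(γ − 1) with γ = 5/3.
P₁V₁ = 9341 J, P₂V₂ = 20706 J.
W = (9341 − 20706) / 0.6667 = -17048 J.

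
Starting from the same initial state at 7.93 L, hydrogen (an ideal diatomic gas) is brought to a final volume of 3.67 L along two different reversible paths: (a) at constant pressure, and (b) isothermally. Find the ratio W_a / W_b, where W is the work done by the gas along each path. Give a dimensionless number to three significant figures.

Path (a) isobaric: W = P₁(V₂ − V₁) → W_a/(P₁V₁) = -0.5372.
Path (b) isothermal: W = P₁V₁ ln(V₂/V₁) → W_b/(P₁V₁) = -0.7705.
W_a / W_b = -0.5372 / -0.7705 = 0.6972.

W_a / W_b ≈ 0.697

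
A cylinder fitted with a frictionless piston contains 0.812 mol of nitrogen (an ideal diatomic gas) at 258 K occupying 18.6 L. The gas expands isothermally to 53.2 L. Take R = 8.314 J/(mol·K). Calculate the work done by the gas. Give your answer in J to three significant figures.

W ≈ 1830 J

Isothermal: W = nRT ln(V₂/V₁).
W = (0.812)(8.314)(258) × ln(53.2/18.6)
  = 1742 × 1.051
W_by_gas = 1830 J.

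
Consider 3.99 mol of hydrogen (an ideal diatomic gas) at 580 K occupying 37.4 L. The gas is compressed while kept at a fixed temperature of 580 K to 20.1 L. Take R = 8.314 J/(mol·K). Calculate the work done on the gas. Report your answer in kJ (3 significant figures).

Isothermal: W = nRT ln(V₂/V₁).
W = (3.99)(8.314)(580) × ln(20.1/37.4)
  = 19240 × -0.621
W_by_gas = -11947 J; work on gas = −W_by = 11947 J.

W ≈ 11.9 kJ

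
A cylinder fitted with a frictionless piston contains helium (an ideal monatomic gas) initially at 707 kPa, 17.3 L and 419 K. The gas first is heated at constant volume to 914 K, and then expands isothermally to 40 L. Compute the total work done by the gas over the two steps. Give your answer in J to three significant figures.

W_total ≈ 22400 J

Step 1 (isochoric): W = 0 (constant volume).
After step 1: P = 1542 kPa (V unchanged).
Step 2 (isothermal): W = P₁V₁ ln(V₂/V₁) = (26681) ln(40/17.3) = 22363 J.
W_total = 0 + 22363 = 22363 J.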